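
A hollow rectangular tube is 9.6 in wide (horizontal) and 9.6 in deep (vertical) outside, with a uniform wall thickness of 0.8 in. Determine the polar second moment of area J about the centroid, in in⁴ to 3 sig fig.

J ≈ 733 in⁴

Decompose the section into non-overlapping parts with the origin at the bottom-left of its bounding rectangle.
Outer rectangle: 9.6 × 9.6, A = 92.16 in², y = 4.8 in, Ī = 707.79 in⁴.
Inner void (subtracted): 8 × 8, A = 64 in², y = 4.8 in, Ī = 341.33 in⁴.
By symmetry the centroid is at mid-height, ȳ = 4.8 in.
All pieces are centred on the centroidal x-axis, so I = ΣĪ (holes subtracted) = 366.46 in⁴.
Repeating about the centroidal y-axis gives I_y = 366.46 in⁴.
Polar second moment: J = I_x + I_y = 732.91 in⁴.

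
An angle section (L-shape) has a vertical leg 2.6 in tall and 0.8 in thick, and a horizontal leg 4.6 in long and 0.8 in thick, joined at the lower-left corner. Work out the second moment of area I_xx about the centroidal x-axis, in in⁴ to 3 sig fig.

Decompose the section into non-overlapping parts with the origin at the bottom-left of its bounding rectangle.
Vertical leg: 0.8 × 2.6, A = 2.08 in², y = 1.3 in, Ī = 1.1717 in⁴.
Horizontal leg (remainder): 3.8 × 0.8, A = 3.04 in², y = 0.4 in, Ī = 0.16213 in⁴.
Centroid: ȳ = ΣA·y / ΣA = 0.76563 in.
Transfer each piece to the centroidal x-axis using Ī + A·d² with d = y − 0.76563:
  vertical leg: d = 0.53438 in → contributes +1.7657 in⁴
  horizontal leg (remainder): d = -0.36563 in → contributes +0.56853 in⁴
Total I = 2.3342 in⁴.

I_xx ≈ 2.33 in⁴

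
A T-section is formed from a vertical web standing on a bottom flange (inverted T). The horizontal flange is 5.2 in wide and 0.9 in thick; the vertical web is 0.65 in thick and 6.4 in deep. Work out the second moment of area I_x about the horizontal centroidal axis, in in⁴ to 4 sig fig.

I_x ≈ 43.86 in⁴

Treat the section as a set of non-overlapping primitives; coordinates are from the bounding-box lower-left.
Flange: 5.2 × 0.9, A = 4.68 in², y = 0.45 in, Ī = 0.3159 in⁴.
Web: 0.65 × 6.4, A = 4.16 in², y = 4.1 in, Ī = 14.1995 in⁴.
Centroid: ȳ = ΣA·y / ΣA = 2.16765 in.
Transfer each piece to the horizontal centroidal axis using Ī + A·d² with d = y − 2.16765:
  flange: d = -1.71765 in → contributes +14.1234 in⁴
  web: d = 1.93235 in → contributes +29.7329 in⁴
Total I = 43.8562 in⁴.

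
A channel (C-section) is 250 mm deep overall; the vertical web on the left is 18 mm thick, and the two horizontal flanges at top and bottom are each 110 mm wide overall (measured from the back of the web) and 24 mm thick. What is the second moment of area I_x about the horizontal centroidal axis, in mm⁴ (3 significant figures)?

I_x ≈ 8.00 × 10⁷ mm⁴

Treat the section as a set of non-overlapping primitives; coordinates are from the bounding-box lower-left.
Web: 18 × 250, A = 4 500 mm², y = 125 mm, Ī = 23 437 500 mm⁴.
Top flange (beyond web): 92 × 24, A = 2 208 mm², y = 238 mm, Ī = 105 984 mm⁴.
Bottom flange (beyond web): 92 × 24, A = 2 208 mm², y = 12 mm, Ī = 105 984 mm⁴.
By symmetry the centroid is at mid-height, ȳ = 125 mm.
Transfer each piece to the horizontal centroidal axis using Ī + A·d² with d = y − 125:
  web: d = 0 mm → contributes +23 437 500 mm⁴
  top flange (beyond web): d = 113 mm → contributes +28 299 936 mm⁴
  bottom flange (beyond web): d = -113 mm → contributes +28 299 936 mm⁴
Total I = 80 037 372 mm⁴.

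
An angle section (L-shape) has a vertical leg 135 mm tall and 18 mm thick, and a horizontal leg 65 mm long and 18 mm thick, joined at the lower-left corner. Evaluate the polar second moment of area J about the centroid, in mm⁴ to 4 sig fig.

Split into non-overlapping primitives; take the origin at the lower-left of the bounding box.
Vertical leg: 18 × 135, A = 2 430 mm², y = 67.5 mm, Ī = 3 690 563 mm⁴.
Horizontal leg (remainder): 47 × 18, A = 846 mm², y = 9 mm, Ī = 22 842 mm⁴.
Centroid: ȳ = ΣA·y / ΣA = 52.3929 mm.
Transfer each piece to the centroidal x-axis using Ī + A·d² with d = y − 52.3929:
  vertical leg: d = 15.1071 mm → contributes +4 245 151 mm⁴
  horizontal leg (remainder): d = -43.3929 mm → contributes +1 615 809 mm⁴
Total I = 5 860 960 mm⁴.
For the y-axis: x̄ = 17.3929 mm.
Repeating about the centroidal y-axis gives I_y = 884 170 mm⁴.
Polar second moment: J = I_x + I_y = 6 745 131 mm⁴.

J ≈ 6.745 × 10⁶ mm⁴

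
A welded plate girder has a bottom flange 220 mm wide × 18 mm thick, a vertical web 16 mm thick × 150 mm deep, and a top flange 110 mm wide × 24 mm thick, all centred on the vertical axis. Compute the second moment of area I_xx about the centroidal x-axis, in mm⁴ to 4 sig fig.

Break the section into simple shapes (no overlaps), measuring from the bottom-left corner of the bounding box.
Bottom plate: 220 × 18, A = 3 960 mm², y = 9 mm, Ī = 106 920 mm⁴.
Web plate: 16 × 150, A = 2 400 mm², y = 93 mm, Ī = 4 500 000 mm⁴.
Top plate: 110 × 24, A = 2 640 mm², y = 180 mm, Ī = 126 720 mm⁴.
Centroid: ȳ = ΣA·y / ΣA = 81.56 mm.
Transfer each piece to the centroidal x-axis using Ī + A·d² with d = y − 81.56:
  bottom plate: d = -72.56 mm → contributes +20 956 136 mm⁴
  web plate: d = 11.44 mm → contributes +4 814 097 mm⁴
  top plate: d = 98.44 mm → contributes +25 709 465 mm⁴
Total I = 51 479 698 mm⁴.

I_xx ≈ 5.148 × 10⁷ mm⁴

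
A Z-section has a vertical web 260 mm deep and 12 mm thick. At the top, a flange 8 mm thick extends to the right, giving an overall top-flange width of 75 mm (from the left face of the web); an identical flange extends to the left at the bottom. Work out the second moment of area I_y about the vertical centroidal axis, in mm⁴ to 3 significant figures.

I_y ≈ 1.79 × 10⁶ mm⁴

Split into non-overlapping primitives; take the origin at the lower-left of the bounding box.
Web: 12 × 260, A = 3 120 mm², x = 69 mm, Ī = 37 440 mm⁴.
Top flange (beyond web): 63 × 8, A = 504 mm², x = 106.5 mm, Ī = 166 698 mm⁴.
Bottom flange (beyond web): 63 × 8, A = 504 mm², x = 31.5 mm, Ī = 166 698 mm⁴.
Centroid: x̄ = ΣA·x / ΣA = 69 mm.
Transfer each piece to the vertical centroidal axis using Ī + A·d² with d = x − 69:
  web: d = 0 mm → contributes +37 440 mm⁴
  top flange (beyond web): d = 37.5 mm → contributes +875 448 mm⁴
  bottom flange (beyond web): d = -37.5 mm → contributes +875 448 mm⁴
Total I = 1 788 336 mm⁴.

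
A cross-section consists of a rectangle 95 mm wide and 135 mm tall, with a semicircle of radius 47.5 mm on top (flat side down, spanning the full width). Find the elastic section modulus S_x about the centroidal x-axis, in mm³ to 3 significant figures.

Decompose the section into non-overlapping parts with the origin at the bottom-left of its bounding rectangle.
Rectangular body: 95 × 135, A = 12 825 mm², y = 67.5 mm, Ī = 19 477 969 mm⁴.
Semicircular cap: semicircle r = 47.5, A = 3544.1 mm², y = 155.16 mm, Ī = 558 736 mm⁴.
Centroid: ȳ = ΣA·y / ΣA = 86.479 mm.
Transfer each piece to the centroidal x-axis using Ī + A·d² with d = y − 86.479:
  rectangular body: d = -18.979 mm → contributes +24 097 742 mm⁴
  semicircular cap: d = 68.68 mm → contributes +17 276 222 mm⁴
Total I = 41 373 965 mm⁴.
Extreme fibre distance c = 96.021 mm; S = I/c = 430 886 mm³.

S_x ≈ 4.31 × 10⁵ mm³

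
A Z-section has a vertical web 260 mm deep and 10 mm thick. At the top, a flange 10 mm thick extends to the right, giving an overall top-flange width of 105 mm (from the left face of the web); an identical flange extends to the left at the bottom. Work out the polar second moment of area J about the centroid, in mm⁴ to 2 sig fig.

Decompose the section into non-overlapping parts with the origin at the bottom-left of its bounding rectangle.
Web: 10 × 260, A = 2 600 mm², y = 130 mm, Ī = 14 646 667 mm⁴.
Top flange (beyond web): 95 × 10, A = 950 mm², y = 255 mm, Ī = 7 917 mm⁴.
Bottom flange (beyond web): 95 × 10, A = 950 mm², y = 5 mm, Ī = 7 917 mm⁴.
Centroid: ȳ = ΣA·y / ΣA = 130 mm.
Transfer each piece to the centroidal x-axis using Ī + A·d² with d = y − 130:
  web: d = 0 mm → contributes +14 646 667 mm⁴
  top flange (beyond web): d = 125 mm → contributes +14 851 667 mm⁴
  bottom flange (beyond web): d = -125 mm → contributes +14 851 667 mm⁴
Total I = 44 350 000 mm⁴.
For the y-axis: x̄ = 100 mm.
Repeating about the centroidal y-axis gives I_y = 6 687 500 mm⁴.
Polar second moment: J = I_x + I_y = 51 037 500 mm⁴.

J ≈ 5.1 × 10⁷ mm⁴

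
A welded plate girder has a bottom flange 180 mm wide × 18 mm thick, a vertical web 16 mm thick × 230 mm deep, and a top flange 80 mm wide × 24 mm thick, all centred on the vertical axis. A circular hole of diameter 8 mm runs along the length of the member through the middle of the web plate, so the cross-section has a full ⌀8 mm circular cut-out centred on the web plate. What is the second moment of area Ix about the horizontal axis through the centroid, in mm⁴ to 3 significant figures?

Ix ≈ 9.44 × 10⁷ mm⁴

Treat the section as a set of non-overlapping primitives; coordinates are from the bounding-box lower-left.
Bottom plate: 180 × 18, A = 3 240 mm², y = 9 mm, Ī = 87 480 mm⁴.
Web plate: 16 × 230, A = 3 680 mm², y = 133 mm, Ī = 16 222 667 mm⁴.
Top plate: 80 × 24, A = 1 920 mm², y = 260 mm, Ī = 92 160 mm⁴.
Hole (subtracted): ⌀8, A = 50.265 mm², y = 133 mm, Ī = 201.06 mm⁴.
Centroid: ȳ = ΣA·y / ΣA = 115.03 mm.
Transfer each piece to the horizontal axis through the centroid using Ī + A·d² with d = y − 115.03:
  bottom plate: d = -106.03 mm → contributes +36 515 194 mm⁴
  web plate: d = 17.966 mm → contributes +17 410 541 mm⁴
  top plate: d = 144.97 mm → contributes +40 441 461 mm⁴
  hole: d = 17.966 mm → contributes −16 426 mm⁴
Total I = 94 350 770 mm⁴.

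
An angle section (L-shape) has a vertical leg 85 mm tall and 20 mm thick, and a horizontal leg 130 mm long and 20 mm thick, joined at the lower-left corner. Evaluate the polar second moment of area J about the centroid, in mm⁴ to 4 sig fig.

J ≈ 8.436 × 10⁶ mm⁴

Decompose the section into non-overlapping parts with the origin at the bottom-left of its bounding rectangle.
Vertical leg: 20 × 85, A = 1 700 mm², y = 42.5 mm, Ī = 1 023 542 mm⁴.
Horizontal leg (remainder): 110 × 20, A = 2 200 mm², y = 10 mm, Ī = 73333.3 mm⁴.
Centroid: ȳ = ΣA·y / ΣA = 24.1667 mm.
Transfer each piece to the centroidal x-axis using Ī + A·d² with d = y − 24.1667:
  vertical leg: d = 18.3333 mm → contributes +1 594 931 mm⁴
  horizontal leg (remainder): d = -14.1667 mm → contributes +514 861 mm⁴
Total I = 2 109 792 mm⁴.
For the y-axis: x̄ = 46.6667 mm.
Repeating about the centroidal y-axis gives I_y = 6 326 667 mm⁴.
Polar second moment: J = I_x + I_y = 8 436 458 mm⁴.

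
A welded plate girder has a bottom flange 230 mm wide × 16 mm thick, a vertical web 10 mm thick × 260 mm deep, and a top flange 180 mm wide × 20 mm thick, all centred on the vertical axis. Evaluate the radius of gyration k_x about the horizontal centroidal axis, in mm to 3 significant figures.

Break the section into simple shapes (no overlaps), measuring from the bottom-left corner of the bounding box.
Bottom plate: 230 × 16, A = 3 680 mm², y = 8 mm, Ī = 78 507 mm⁴.
Web plate: 10 × 260, A = 2 600 mm², y = 146 mm, Ī = 14 646 667 mm⁴.
Top plate: 180 × 20, A = 3 600 mm², y = 286 mm, Ī = 120 000 mm⁴.
Centroid: ȳ = ΣA·y / ΣA = 145.61 mm.
Transfer each piece to the horizontal centroidal axis using Ī + A·d² with d = y − 145.61:
  bottom plate: d = -137.61 mm → contributes +69 766 224 mm⁴
  web plate: d = 0.38866 mm → contributes +14 647 059 mm⁴
  top plate: d = 140.39 mm → contributes +71 072 317 mm⁴
Total I = 155 485 601 mm⁴.
Radius of gyration: k = √(I/A) = √(155 485 601 / 9 880) = 125.45 mm.

k_x ≈ 125 mm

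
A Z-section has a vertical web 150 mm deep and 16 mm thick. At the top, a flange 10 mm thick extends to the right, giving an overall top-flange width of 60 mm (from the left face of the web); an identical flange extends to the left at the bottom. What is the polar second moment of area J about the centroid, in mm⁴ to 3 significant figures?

J ≈ 9.80 × 10⁶ mm⁴

Decompose the section into non-overlapping parts with the origin at the bottom-left of its bounding rectangle.
Web: 16 × 150, A = 2 400 mm², y = 75 mm, Ī = 4 500 000 mm⁴.
Top flange (beyond web): 44 × 10, A = 440 mm², y = 145 mm, Ī = 3666.7 mm⁴.
Bottom flange (beyond web): 44 × 10, A = 440 mm², y = 5 mm, Ī = 3666.7 mm⁴.
Centroid: ȳ = ΣA·y / ΣA = 75 mm.
Transfer each piece to the centroidal x-axis using Ī + A·d² with d = y − 75:
  web: d = 0 mm → contributes +4 500 000 mm⁴
  top flange (beyond web): d = 70 mm → contributes +2 159 667 mm⁴
  bottom flange (beyond web): d = -70 mm → contributes +2 159 667 mm⁴
Total I = 8 819 333 mm⁴.
For the y-axis: x̄ = 52 mm.
Repeating about the centroidal y-axis gives I_y = 985 173 mm⁴.
Polar second moment: J = I_x + I_y = 9 804 507 mm⁴.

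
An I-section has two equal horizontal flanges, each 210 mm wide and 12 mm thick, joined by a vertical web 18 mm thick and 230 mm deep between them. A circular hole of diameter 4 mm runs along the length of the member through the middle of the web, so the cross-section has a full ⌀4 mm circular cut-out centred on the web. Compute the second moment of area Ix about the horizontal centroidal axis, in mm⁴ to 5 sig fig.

Treat the section as a set of non-overlapping primitives; coordinates are from the bounding-box lower-left.
Bottom flange: 210 × 12, A = 2 520 mm², y = 6 mm, Ī = 30 240 mm⁴.
Web: 18 × 230, A = 4 140 mm², y = 127 mm, Ī = 18 250 500 mm⁴.
Top flange: 210 × 12, A = 2 520 mm², y = 248 mm, Ī = 30 240 mm⁴.
Hole (subtracted): ⌀4, A = 12.56637 mm², y = 127 mm, Ī = 12.56637 mm⁴.
By symmetry the centroid is at mid-height, ȳ = 127 mm.
Transfer each piece to the horizontal centroidal axis using Ī + A·d² with d = y − 127:
  bottom flange: d = -121 mm → contributes +36 925 560 mm⁴
  web: d = 0 mm → contributes +18 250 500 mm⁴
  top flange: d = 121 mm → contributes +36 925 560 mm⁴
  hole: d = 0 mm → contributes −12.56637 mm⁴
Total I = 92 101 607 mm⁴.

Ix ≈ 9.2102 × 10⁷ mm⁴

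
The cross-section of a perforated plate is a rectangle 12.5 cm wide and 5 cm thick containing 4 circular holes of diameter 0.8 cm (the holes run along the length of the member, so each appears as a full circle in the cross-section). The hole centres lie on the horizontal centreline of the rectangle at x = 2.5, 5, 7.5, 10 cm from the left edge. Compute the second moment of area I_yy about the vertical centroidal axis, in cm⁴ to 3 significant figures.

I_yy ≈ 798 cm⁴

Break the section into simple shapes (no overlaps), measuring from the bottom-left corner of the bounding box.
Plate: 12.5 × 5, A = 62.5 cm², x = 6.25 cm, Ī = 813.8 cm⁴.
Hole 1 (subtracted): ⌀0.8, A = 0.50265 cm², x = 2.5 cm, Ī = 0.020106 cm⁴.
Hole 2 (subtracted): ⌀0.8, A = 0.50265 cm², x = 5 cm, Ī = 0.020106 cm⁴.
Hole 3 (subtracted): ⌀0.8, A = 0.50265 cm², x = 7.5 cm, Ī = 0.020106 cm⁴.
Hole 4 (subtracted): ⌀0.8, A = 0.50265 cm², x = 10 cm, Ī = 0.020106 cm⁴.
By symmetry the centroid is at mid-width, x̄ = 6.25 cm.
Transfer each piece to the vertical centroidal axis using Ī + A·d² with d = x − 6.25:
  plate: d = 0 cm → contributes +813.8 cm⁴
  hole 1: d = -3.75 cm → contributes −7.0887 cm⁴
  hole 2: d = -1.25 cm → contributes −0.8055 cm⁴
  hole 3: d = 1.25 cm → contributes −0.8055 cm⁴
  hole 4: d = 3.75 cm → contributes −7.0887 cm⁴
Total I = 798.01 cm⁴.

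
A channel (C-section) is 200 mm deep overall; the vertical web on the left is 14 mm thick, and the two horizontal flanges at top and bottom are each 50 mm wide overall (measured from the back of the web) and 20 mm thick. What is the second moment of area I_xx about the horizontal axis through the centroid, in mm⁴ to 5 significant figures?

Split into non-overlapping primitives; take the origin at the lower-left of the bounding box.
Web: 14 × 200, A = 2 800 mm², y = 100 mm, Ī = 9 333 333 mm⁴.
Top flange (beyond web): 36 × 20, A = 720 mm², y = 190 mm, Ī = 24 000 mm⁴.
Bottom flange (beyond web): 36 × 20, A = 720 mm², y = 10 mm, Ī = 24 000 mm⁴.
By symmetry the centroid is at mid-height, ȳ = 100 mm.
Transfer each piece to the horizontal axis through the centroid using Ī + A·d² with d = y − 100:
  web: d = 0 mm → contributes +9 333 333 mm⁴
  top flange (beyond web): d = 90 mm → contributes +5 856 000 mm⁴
  bottom flange (beyond web): d = -90 mm → contributes +5 856 000 mm⁴
Total I = 21 045 333 mm⁴.

I_xx ≈ 2.1045 × 10⁷ mm⁴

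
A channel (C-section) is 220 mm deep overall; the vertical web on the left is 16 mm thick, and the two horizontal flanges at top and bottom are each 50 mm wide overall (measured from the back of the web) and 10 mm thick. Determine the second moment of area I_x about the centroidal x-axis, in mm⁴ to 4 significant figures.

Decompose the section into non-overlapping parts with the origin at the bottom-left of its bounding rectangle.
Web: 16 × 220, A = 3 520 mm², y = 110 mm, Ī = 14 197 333 mm⁴.
Top flange (beyond web): 34 × 10, A = 340 mm², y = 215 mm, Ī = 2833.33 mm⁴.
Bottom flange (beyond web): 34 × 10, A = 340 mm², y = 5 mm, Ī = 2833.33 mm⁴.
By symmetry the centroid is at mid-height, ȳ = 110 mm.
Transfer each piece to the centroidal x-axis using Ī + A·d² with d = y − 110:
  web: d = 0 mm → contributes +14 197 333 mm⁴
  top flange (beyond web): d = 105 mm → contributes +3 751 333 mm⁴
  bottom flange (beyond web): d = -105 mm → contributes +3 751 333 mm⁴
Total I = 21 700 000 mm⁴.

I_x ≈ 2.170 × 10⁷ mm⁴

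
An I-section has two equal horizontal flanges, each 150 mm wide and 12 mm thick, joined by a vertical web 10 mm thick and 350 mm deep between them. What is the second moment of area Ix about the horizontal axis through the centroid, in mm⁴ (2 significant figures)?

Decompose the section into non-overlapping parts with the origin at the bottom-left of its bounding rectangle.
Bottom flange: 150 × 12, A = 1 800 mm², y = 6 mm, Ī = 21 600 mm⁴.
Web: 10 × 350, A = 3 500 mm², y = 187 mm, Ī = 35 729 167 mm⁴.
Top flange: 150 × 12, A = 1 800 mm², y = 368 mm, Ī = 21 600 mm⁴.
By symmetry the centroid is at mid-height, ȳ = 187 mm.
Transfer each piece to the horizontal axis through the centroid using Ī + A·d² with d = y − 187:
  bottom flange: d = -181 mm → contributes +58 991 400 mm⁴
  web: d = 0 mm → contributes +35 729 167 mm⁴
  top flange: d = 181 mm → contributes +58 991 400 mm⁴
Total I = 153 711 967 mm⁴.

Ix ≈ 1.5 × 10⁸ mm⁴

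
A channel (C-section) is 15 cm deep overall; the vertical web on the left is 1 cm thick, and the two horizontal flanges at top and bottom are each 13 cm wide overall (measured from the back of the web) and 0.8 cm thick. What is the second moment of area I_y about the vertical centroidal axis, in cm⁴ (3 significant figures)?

Split into non-overlapping primitives; take the origin at the lower-left of the bounding box.
Web: 1 × 15, A = 15 cm², x = 0.5 cm, Ī = 1.25 cm⁴.
Top flange (beyond web): 12 × 0.8, A = 9.6 cm², x = 7 cm, Ī = 115.2 cm⁴.
Bottom flange (beyond web): 12 × 0.8, A = 9.6 cm², x = 7 cm, Ī = 115.2 cm⁴.
Centroid: x̄ = ΣA·x / ΣA = 4.1491 cm.
Transfer each piece to the vertical centroidal axis using Ī + A·d² with d = x − 4.1491:
  web: d = -3.6491 cm → contributes +200.99 cm⁴
  top flange (beyond web): d = 2.8509 cm → contributes +193.22 cm⁴
  bottom flange (beyond web): d = 2.8509 cm → contributes +193.22 cm⁴
Total I = 587.44 cm⁴.

I_y ≈ 587 cm⁴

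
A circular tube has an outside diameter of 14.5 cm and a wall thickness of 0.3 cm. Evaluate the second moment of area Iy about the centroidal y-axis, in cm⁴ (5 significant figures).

Iy ≈ 337.47 cm⁴

Split into non-overlapping primitives; take the origin at the lower-left of the bounding box.
Outer circle: ⌀14.5, A = 165.13 cm², x = 7.25 cm, Ī = 2169.911 cm⁴.
Bore (subtracted): ⌀13.9, A = 151.7468 cm², x = 7.25 cm, Ī = 1832.437 cm⁴.
By symmetry the centroid is at mid-width, x̄ = 7.25 cm.
All pieces are centred on the centroidal y-axis, so I = ΣĪ (holes subtracted) = 337.4737 cm⁴.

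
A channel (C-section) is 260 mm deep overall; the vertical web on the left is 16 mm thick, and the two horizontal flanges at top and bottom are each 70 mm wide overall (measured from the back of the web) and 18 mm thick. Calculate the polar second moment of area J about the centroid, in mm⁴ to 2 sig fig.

Treat the section as a set of non-overlapping primitives; coordinates are from the bounding-box lower-left.
Web: 16 × 260, A = 4 160 mm², y = 130 mm, Ī = 23 434 667 mm⁴.
Top flange (beyond web): 54 × 18, A = 972 mm², y = 251 mm, Ī = 26 244 mm⁴.
Bottom flange (beyond web): 54 × 18, A = 972 mm², y = 9 mm, Ī = 26 244 mm⁴.
By symmetry the centroid is at mid-height, ȳ = 130 mm.
Transfer each piece to the centroidal x-axis using Ī + A·d² with d = y − 130:
  web: d = 0 mm → contributes +23 434 667 mm⁴
  top flange (beyond web): d = 121 mm → contributes +14 257 296 mm⁴
  bottom flange (beyond web): d = -121 mm → contributes +14 257 296 mm⁴
Total I = 51 949 259 mm⁴.
For the y-axis: x̄ = 19.15 mm.
Repeating about the centroidal y-axis gives I_y = 2 184 111 mm⁴.
Polar second moment: J = I_x + I_y = 54 133 370 mm⁴.

J ≈ 5.4 × 10⁷ mm⁴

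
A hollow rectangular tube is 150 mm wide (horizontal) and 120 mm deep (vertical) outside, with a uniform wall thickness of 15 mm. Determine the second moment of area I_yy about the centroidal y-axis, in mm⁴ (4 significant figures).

Split into non-overlapping primitives; take the origin at the lower-left of the bounding box.
Outer rectangle: 150 × 120, A = 18 000 mm², x = 75 mm, Ī = 33 750 000 mm⁴.
Inner void (subtracted): 120 × 90, A = 10 800 mm², x = 75 mm, Ī = 12 960 000 mm⁴.
By symmetry the centroid is at mid-width, x̄ = 75 mm.
All pieces are centred on the centroidal y-axis, so I = ΣĪ (holes subtracted) = 20 790 000 mm⁴.

I_yy ≈ 2.079 × 10⁷ mm⁴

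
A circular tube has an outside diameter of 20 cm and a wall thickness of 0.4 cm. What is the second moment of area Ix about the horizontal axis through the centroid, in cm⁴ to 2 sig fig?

Ix ≈ 1200 cm⁴

Decompose the section into non-overlapping parts with the origin at the bottom-left of its bounding rectangle.
Outer circle: ⌀20, A = 314.2 cm², y = 10 cm, Ī = 7 854 cm⁴.
Bore (subtracted): ⌀19.2, A = 289.5 cm², y = 10 cm, Ī = 6 671 cm⁴.
By symmetry the centroid is at mid-height, ȳ = 10 cm.
All pieces are centred on the horizontal axis through the centroid, so I = ΣĪ (holes subtracted) = 1 183 cm⁴.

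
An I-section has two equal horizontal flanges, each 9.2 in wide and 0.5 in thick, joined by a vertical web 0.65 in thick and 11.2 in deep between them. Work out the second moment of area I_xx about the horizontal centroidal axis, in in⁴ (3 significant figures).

Split into non-overlapping primitives; take the origin at the lower-left of the bounding box.
Bottom flange: 9.2 × 0.5, A = 4.6 in², y = 0.25 in, Ī = 0.095833 in⁴.
Web: 0.65 × 11.2, A = 7.28 in², y = 6.1 in, Ī = 76.1 in⁴.
Top flange: 9.2 × 0.5, A = 4.6 in², y = 11.95 in, Ī = 0.095833 in⁴.
By symmetry the centroid is at mid-height, ȳ = 6.1 in.
Transfer each piece to the horizontal centroidal axis using Ī + A·d² with d = y − 6.1:
  bottom flange: d = -5.85 in → contributes +157.52 in⁴
  web: d = 0 in → contributes +76.1 in⁴
  top flange: d = 5.85 in → contributes +157.52 in⁴
Total I = 391.14 in⁴.

I_xx ≈ 391 in⁴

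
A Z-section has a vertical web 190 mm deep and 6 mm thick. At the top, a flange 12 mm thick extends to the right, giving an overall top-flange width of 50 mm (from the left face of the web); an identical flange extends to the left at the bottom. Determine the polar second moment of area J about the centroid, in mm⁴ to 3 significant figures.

Break the section into simple shapes (no overlaps), measuring from the bottom-left corner of the bounding box.
Web: 6 × 190, A = 1 140 mm², y = 95 mm, Ī = 3 429 500 mm⁴.
Top flange (beyond web): 44 × 12, A = 528 mm², y = 184 mm, Ī = 6 336 mm⁴.
Bottom flange (beyond web): 44 × 12, A = 528 mm², y = 6 mm, Ī = 6 336 mm⁴.
Centroid: ȳ = ΣA·y / ΣA = 95 mm.
Transfer each piece to the centroidal x-axis using Ī + A·d² with d = y − 95:
  web: d = 0 mm → contributes +3 429 500 mm⁴
  top flange (beyond web): d = 89 mm → contributes +4 188 624 mm⁴
  bottom flange (beyond web): d = -89 mm → contributes +4 188 624 mm⁴
Total I = 11 806 748 mm⁴.
For the y-axis: x̄ = 47 mm.
Repeating about the centroidal y-axis gives I_y = 833 788 mm⁴.
Polar second moment: J = I_x + I_y = 12 640 536 mm⁴.

J ≈ 1.26 × 10⁷ mm⁴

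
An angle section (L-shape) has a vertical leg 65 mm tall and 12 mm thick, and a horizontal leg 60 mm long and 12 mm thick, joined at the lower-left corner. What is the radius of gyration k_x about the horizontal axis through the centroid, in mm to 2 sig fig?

k_x ≈ 19 mm

Break the section into simple shapes (no overlaps), measuring from the bottom-left corner of the bounding box.
Vertical leg: 12 × 65, A = 780 mm², y = 32.5 mm, Ī = 274 625 mm⁴.
Horizontal leg (remainder): 48 × 12, A = 576 mm², y = 6 mm, Ī = 6 912 mm⁴.
Centroid: ȳ = ΣA·y / ΣA = 21.24 mm.
Transfer each piece to the horizontal axis through the centroid using Ī + A·d² with d = y − 21.24:
  vertical leg: d = 11.26 mm → contributes +373 460 mm⁴
  horizontal leg (remainder): d = -15.24 mm → contributes +140 751 mm⁴
Total I = 514 212 mm⁴.
Radius of gyration: k = √(I/A) = √(514 212 / 1 356) = 19.47 mm.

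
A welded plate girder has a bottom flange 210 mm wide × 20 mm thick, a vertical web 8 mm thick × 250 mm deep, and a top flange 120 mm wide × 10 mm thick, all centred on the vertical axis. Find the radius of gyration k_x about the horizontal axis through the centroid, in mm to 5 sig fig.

k_x ≈ 106.90 mm

Treat the section as a set of non-overlapping primitives; coordinates are from the bounding-box lower-left.
Bottom plate: 210 × 20, A = 4 200 mm², y = 10 mm, Ī = 140 000 mm⁴.
Web plate: 8 × 250, A = 2 000 mm², y = 145 mm, Ī = 10 416 667 mm⁴.
Top plate: 120 × 10, A = 1 200 mm², y = 275 mm, Ī = 10 000 mm⁴.
Centroid: ȳ = ΣA·y / ΣA = 89.45946 mm.
Transfer each piece to the horizontal axis through the centroid using Ī + A·d² with d = y − 89.45946:
  bottom plate: d = -79.45946 mm → contributes +26 657 984 mm⁴
  web plate: d = 55.54054 mm → contributes +16 586 170 mm⁴
  top plate: d = 185.5405 mm → contributes +41 320 351 mm⁴
Total I = 84 564 505 mm⁴.
Radius of gyration: k = √(I/A) = √(84 564 505 / 7 400) = 106.9001 mm.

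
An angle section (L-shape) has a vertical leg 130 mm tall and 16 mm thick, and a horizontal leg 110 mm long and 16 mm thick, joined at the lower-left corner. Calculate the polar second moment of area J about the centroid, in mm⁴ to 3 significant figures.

Split into non-overlapping primitives; take the origin at the lower-left of the bounding box.
Vertical leg: 16 × 130, A = 2 080 mm², y = 65 mm, Ī = 2 929 333 mm⁴.
Horizontal leg (remainder): 94 × 16, A = 1 504 mm², y = 8 mm, Ī = 32 085 mm⁴.
Centroid: ȳ = ΣA·y / ΣA = 41.08 mm.
Transfer each piece to the centroidal x-axis using Ī + A·d² with d = y − 41.08:
  vertical leg: d = 23.92 mm → contributes +4 119 404 mm⁴
  horizontal leg (remainder): d = -33.08 mm → contributes +1 677 928 mm⁴
Total I = 5 797 332 mm⁴.
For the y-axis: x̄ = 31.08 mm.
Repeating about the centroidal y-axis gives I_y = 3 792 212 mm⁴.
Polar second moment: J = I_x + I_y = 9 589 543 mm⁴.

J ≈ 9.59 × 10⁶ mm⁴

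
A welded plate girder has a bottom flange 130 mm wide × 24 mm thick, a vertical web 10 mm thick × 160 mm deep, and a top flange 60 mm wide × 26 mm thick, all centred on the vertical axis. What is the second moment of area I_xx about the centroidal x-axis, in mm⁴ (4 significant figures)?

Treat the section as a set of non-overlapping primitives; coordinates are from the bounding-box lower-left.
Bottom plate: 130 × 24, A = 3 120 mm², y = 12 mm, Ī = 149 760 mm⁴.
Web plate: 10 × 160, A = 1 600 mm², y = 104 mm, Ī = 3 413 333 mm⁴.
Top plate: 60 × 26, A = 1 560 mm², y = 197 mm, Ī = 87 880 mm⁴.
Centroid: ȳ = ΣA·y / ΣA = 81.3949 mm.
Transfer each piece to the centroidal x-axis using Ī + A·d² with d = y − 81.3949:
  bottom plate: d = -69.3949 mm → contributes +15 174 597 mm⁴
  web plate: d = 22.6051 mm → contributes +4 230 918 mm⁴
  top plate: d = 115.605 mm → contributes +20 936 559 mm⁴
Total I = 40 342 074 mm⁴.

I_xx ≈ 4.034 × 10⁷ mm⁴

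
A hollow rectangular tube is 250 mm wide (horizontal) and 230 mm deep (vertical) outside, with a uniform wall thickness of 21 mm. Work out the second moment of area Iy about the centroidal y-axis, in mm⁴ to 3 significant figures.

Treat the section as a set of non-overlapping primitives; coordinates are from the bounding-box lower-left.
Outer rectangle: 250 × 230, A = 57 500 mm², x = 125 mm, Ī = 299 479 167 mm⁴.
Inner void (subtracted): 208 × 188, A = 39 104 mm², x = 125 mm, Ī = 140 982 955 mm⁴.
By symmetry the centroid is at mid-width, x̄ = 125 mm.
All pieces are centred on the centroidal y-axis, so I = ΣĪ (holes subtracted) = 158 496 212 mm⁴.

Iy ≈ 1.58 × 10⁸ mm⁴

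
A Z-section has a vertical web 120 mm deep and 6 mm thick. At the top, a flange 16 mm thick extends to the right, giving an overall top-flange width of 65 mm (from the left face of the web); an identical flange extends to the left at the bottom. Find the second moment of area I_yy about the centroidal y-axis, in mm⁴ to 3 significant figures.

Split into non-overlapping primitives; take the origin at the lower-left of the bounding box.
Web: 6 × 120, A = 720 mm², x = 62 mm, Ī = 2 160 mm⁴.
Top flange (beyond web): 59 × 16, A = 944 mm², x = 94.5 mm, Ī = 273 839 mm⁴.
Bottom flange (beyond web): 59 × 16, A = 944 mm², x = 29.5 mm, Ī = 273 839 mm⁴.
Centroid: x̄ = ΣA·x / ΣA = 62 mm.
Transfer each piece to the centroidal y-axis using Ī + A·d² with d = x − 62:
  web: d = 0 mm → contributes +2 160 mm⁴
  top flange (beyond web): d = 32.5 mm → contributes +1 270 939 mm⁴
  bottom flange (beyond web): d = -32.5 mm → contributes +1 270 939 mm⁴
Total I = 2 544 037 mm⁴.

I_yy ≈ 2.54 × 10⁶ mm⁴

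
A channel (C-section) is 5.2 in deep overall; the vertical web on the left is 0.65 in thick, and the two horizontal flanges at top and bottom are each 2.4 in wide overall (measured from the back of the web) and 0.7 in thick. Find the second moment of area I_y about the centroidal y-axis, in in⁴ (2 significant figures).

I_y ≈ 2.8 in⁴

Break the section into simple shapes (no overlaps), measuring from the bottom-left corner of the bounding box.
Web: 0.65 × 5.2, A = 3.38 in², x = 0.325 in, Ī = 0.119 in⁴.
Top flange (beyond web): 1.75 × 0.7, A = 1.225 in², x = 1.525 in, Ī = 0.3126 in⁴.
Bottom flange (beyond web): 1.75 × 0.7, A = 1.225 in², x = 1.525 in, Ī = 0.3126 in⁴.
Centroid: x̄ = ΣA·x / ΣA = 0.8293 in.
Transfer each piece to the centroidal y-axis using Ī + A·d² with d = x − 0.8293:
  web: d = -0.5043 in → contributes +0.9786 in⁴
  top flange (beyond web): d = 0.6957 in → contributes +0.9055 in⁴
  bottom flange (beyond web): d = 0.6957 in → contributes +0.9055 in⁴
Total I = 2.79 in⁴.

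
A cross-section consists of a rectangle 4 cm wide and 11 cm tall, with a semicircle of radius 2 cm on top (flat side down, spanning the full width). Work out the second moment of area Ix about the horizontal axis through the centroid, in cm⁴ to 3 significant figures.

Split into non-overlapping primitives; take the origin at the lower-left of the bounding box.
Rectangular body: 4 × 11, A = 44 cm², y = 5.5 cm, Ī = 443.67 cm⁴.
Semicircular cap: semicircle r = 2, A = 6.2832 cm², y = 11.849 cm, Ī = 1.7561 cm⁴.
Centroid: ȳ = ΣA·y / ΣA = 6.2933 cm.
Transfer each piece to the horizontal axis through the centroid using Ī + A·d² with d = y − 6.2933:
  rectangular body: d = -0.79332 cm → contributes +471.36 cm⁴
  semicircular cap: d = 5.5555 cm → contributes +195.68 cm⁴
Total I = 667.04 cm⁴.

Ix ≈ 667 cm⁴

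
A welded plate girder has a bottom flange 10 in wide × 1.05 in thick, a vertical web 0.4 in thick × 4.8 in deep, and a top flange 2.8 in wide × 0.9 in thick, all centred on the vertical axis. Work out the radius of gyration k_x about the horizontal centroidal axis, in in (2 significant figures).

k_x ≈ 2.3 in

Treat the section as a set of non-overlapping primitives; coordinates are from the bounding-box lower-left.
Bottom plate: 10 × 1.05, A = 10.5 in², y = 0.525 in, Ī = 0.9647 in⁴.
Web plate: 0.4 × 4.8, A = 1.92 in², y = 3.45 in, Ī = 3.686 in⁴.
Top plate: 2.8 × 0.9, A = 2.52 in², y = 6.3 in, Ī = 0.1701 in⁴.
Centroid: ȳ = ΣA·y / ΣA = 1.875 in.
Transfer each piece to the horizontal centroidal axis using Ī + A·d² with d = y − 1.875:
  bottom plate: d = -1.35 in → contributes +20.1 in⁴
  web plate: d = 1.575 in → contributes +8.449 in⁴
  top plate: d = 4.425 in → contributes +49.51 in⁴
Total I = 78.06 in⁴.
Radius of gyration: k = √(I/A) = √(78.06 / 14.94) = 2.286 in.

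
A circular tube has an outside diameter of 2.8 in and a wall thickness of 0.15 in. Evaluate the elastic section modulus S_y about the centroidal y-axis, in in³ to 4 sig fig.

S_y ≈ 0.7855 in³

Treat the section as a set of non-overlapping primitives; coordinates are from the bounding-box lower-left.
Outer circle: ⌀2.8, A = 6.15752 in², x = 1.4 in, Ī = 3.01719 in⁴.
Bore (subtracted): ⌀2.5, A = 4.90874 in², x = 1.4 in, Ī = 1.91748 in⁴.
By symmetry the centroid is at mid-width, x̄ = 1.4 in.
All pieces are centred on the centroidal y-axis, so I = ΣĪ (holes subtracted) = 1.09971 in⁴.
Extreme fibre distance c = 1.4 in; S = I/c = 0.785507 in³.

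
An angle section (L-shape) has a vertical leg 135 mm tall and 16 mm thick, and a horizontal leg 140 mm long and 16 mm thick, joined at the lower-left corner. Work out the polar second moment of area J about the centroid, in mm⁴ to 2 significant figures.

J ≈ 1.5 × 10⁷ mm⁴

Decompose the section into non-overlapping parts with the origin at the bottom-left of its bounding rectangle.
Vertical leg: 16 × 135, A = 2 160 mm², y = 67.5 mm, Ī = 3 280 500 mm⁴.
Horizontal leg (remainder): 124 × 16, A = 1 984 mm², y = 8 mm, Ī = 42 325 mm⁴.
Centroid: ȳ = ΣA·y / ΣA = 39.01 mm.
Transfer each piece to the centroidal x-axis using Ī + A·d² with d = y − 39.01:
  vertical leg: d = 28.49 mm → contributes +5 033 297 mm⁴
  horizontal leg (remainder): d = -31.01 mm → contributes +1 950 612 mm⁴
Total I = 6 983 909 mm⁴.
For the y-axis: x̄ = 41.51 mm.
Repeating about the centroidal y-axis gives I_y = 7 655 489 mm⁴.
Polar second moment: J = I_x + I_y = 14 639 397 mm⁴.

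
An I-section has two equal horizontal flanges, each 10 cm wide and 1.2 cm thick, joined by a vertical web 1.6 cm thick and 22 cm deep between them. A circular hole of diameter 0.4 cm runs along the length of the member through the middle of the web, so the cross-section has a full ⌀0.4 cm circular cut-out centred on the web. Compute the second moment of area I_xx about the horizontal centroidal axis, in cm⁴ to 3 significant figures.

Split into non-overlapping primitives; take the origin at the lower-left of the bounding box.
Bottom flange: 10 × 1.2, A = 12 cm², y = 0.6 cm, Ī = 1.44 cm⁴.
Web: 1.6 × 22, A = 35.2 cm², y = 12.2 cm, Ī = 1419.7 cm⁴.
Top flange: 10 × 1.2, A = 12 cm², y = 23.8 cm, Ī = 1.44 cm⁴.
Hole (subtracted): ⌀0.4, A = 0.12566 cm², y = 12.2 cm, Ī = 0.0012566 cm⁴.
By symmetry the centroid is at mid-height, ȳ = 12.2 cm.
Transfer each piece to the horizontal centroidal axis using Ī + A·d² with d = y − 12.2:
  bottom flange: d = -11.6 cm → contributes +1616.2 cm⁴
  web: d = 0 cm → contributes +1419.7 cm⁴
  top flange: d = 11.6 cm → contributes +1616.2 cm⁴
  hole: d = 0 cm → contributes −0.0012566 cm⁴
Total I = 4652.1 cm⁴.

I_xx ≈ 4650 cm⁴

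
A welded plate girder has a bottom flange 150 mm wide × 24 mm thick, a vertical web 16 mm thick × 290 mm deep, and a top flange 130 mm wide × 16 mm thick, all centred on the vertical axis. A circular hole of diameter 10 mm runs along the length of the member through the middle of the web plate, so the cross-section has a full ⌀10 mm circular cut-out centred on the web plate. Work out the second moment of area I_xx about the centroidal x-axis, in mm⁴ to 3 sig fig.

Split into non-overlapping primitives; take the origin at the lower-left of the bounding box.
Bottom plate: 150 × 24, A = 3 600 mm², y = 12 mm, Ī = 172 800 mm⁴.
Web plate: 16 × 290, A = 4 640 mm², y = 169 mm, Ī = 32 518 667 mm⁴.
Top plate: 130 × 16, A = 2 080 mm², y = 322 mm, Ī = 44 373 mm⁴.
Hole (subtracted): ⌀10, A = 78.54 mm², y = 169 mm, Ī = 490.87 mm⁴.
Centroid: ȳ = ΣA·y / ΣA = 144.89 mm.
Transfer each piece to the centroidal x-axis using Ī + A·d² with d = y − 144.89:
  bottom plate: d = -132.89 mm → contributes +63 744 321 mm⁴
  web plate: d = 24.114 mm → contributes +35 216 701 mm⁴
  top plate: d = 177.11 mm → contributes +65 292 476 mm⁴
  hole: d = 24.114 mm → contributes −46 160 mm⁴
Total I = 164 207 338 mm⁴.

I_xx ≈ 1.64 × 10⁸ mm⁴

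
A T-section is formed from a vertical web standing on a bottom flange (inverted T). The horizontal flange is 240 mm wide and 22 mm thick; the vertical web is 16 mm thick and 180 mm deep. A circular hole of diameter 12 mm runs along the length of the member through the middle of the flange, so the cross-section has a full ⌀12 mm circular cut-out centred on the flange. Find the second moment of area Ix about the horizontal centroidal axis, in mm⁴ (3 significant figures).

Ix ≈ 2.69 × 10⁷ mm⁴

Decompose the section into non-overlapping parts with the origin at the bottom-left of its bounding rectangle.
Flange: 240 × 22, A = 5 280 mm², y = 11 mm, Ī = 212 960 mm⁴.
Web: 16 × 180, A = 2 880 mm², y = 112 mm, Ī = 7 776 000 mm⁴.
Hole (subtracted): ⌀12, A = 113.1 mm², y = 11 mm, Ī = 1017.9 mm⁴.
Centroid: ȳ = ΣA·y / ΣA = 47.148 mm.
Transfer each piece to the horizontal centroidal axis using Ī + A·d² with d = y − 47.148:
  flange: d = -36.148 mm → contributes +7 112 246 mm⁴
  web: d = 64.852 mm → contributes +19 888 626 mm⁴
  hole: d = -36.148 mm → contributes −148 800 mm⁴
Total I = 26 852 072 mm⁴.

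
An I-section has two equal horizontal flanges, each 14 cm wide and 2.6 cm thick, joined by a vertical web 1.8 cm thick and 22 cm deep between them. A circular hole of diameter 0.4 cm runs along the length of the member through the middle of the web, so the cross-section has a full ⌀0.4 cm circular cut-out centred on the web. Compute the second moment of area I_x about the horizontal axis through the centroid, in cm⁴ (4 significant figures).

Treat the section as a set of non-overlapping primitives; coordinates are from the bounding-box lower-left.
Bottom flange: 14 × 2.6, A = 36.4 cm², y = 1.3 cm, Ī = 20.5053 cm⁴.
Web: 1.8 × 22, A = 39.6 cm², y = 13.6 cm, Ī = 1597.2 cm⁴.
Top flange: 14 × 2.6, A = 36.4 cm², y = 25.9 cm, Ī = 20.5053 cm⁴.
Hole (subtracted): ⌀0.4, A = 0.125664 cm², y = 13.6 cm, Ī = 0.00125664 cm⁴.
By symmetry the centroid is at mid-height, ȳ = 13.6 cm.
Transfer each piece to the horizontal axis through the centroid using Ī + A·d² with d = y − 13.6:
  bottom flange: d = -12.3 cm → contributes +5527.46 cm⁴
  web: d = 0 cm → contributes +1597.2 cm⁴
  top flange: d = 12.3 cm → contributes +5527.46 cm⁴
  hole: d = 0 cm → contributes −0.00125664 cm⁴
Total I = 12652.1 cm⁴.

I_x ≈ 1.265 × 10⁴ cm⁴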